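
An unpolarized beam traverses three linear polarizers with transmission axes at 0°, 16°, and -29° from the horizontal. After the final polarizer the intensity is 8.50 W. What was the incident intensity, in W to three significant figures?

I₀ ≈ 36.8 W

Unpolarized light through the first polarizer → I₁ = ½ I₀, now polarized at 0°.
I₂ = I₁ cos²(16° − 0°) = 0.5 I₀ · cos²(16°) = 0.462 I₀.
I₃ = I₂ cos²(-29° − 16°) = 0.462 I₀ · cos²(45°) = 0.231 I₀.
So 8.50 W = 0.231 I₀, giving I₀ = 8.50/0.231 = 36.8 W.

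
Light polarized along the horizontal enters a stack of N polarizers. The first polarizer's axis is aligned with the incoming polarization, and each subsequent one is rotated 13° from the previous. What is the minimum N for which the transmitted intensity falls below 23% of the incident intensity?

First polarizer is aligned with the polarization: full transmission.
Each further stage multiplies by cos²(13°) = 0.9494.
After N polarizers: T = 0.9494^(N−1). Require T < 0.23 ⇒ N−1 > ln(0.23)/ln(0.9494) = 28.30, so N−1 ≥ 29 and N = 30.
Check: N=30 gives T = 0.2218 < 0.23; N=29 gives T = 0.2336.

N = 30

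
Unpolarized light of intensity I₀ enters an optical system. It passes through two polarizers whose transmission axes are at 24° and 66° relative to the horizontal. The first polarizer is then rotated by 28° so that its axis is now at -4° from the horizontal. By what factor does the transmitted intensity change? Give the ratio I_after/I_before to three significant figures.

I_new/I_old ≈ 0.212

Before rotation:
Unpolarized light through the first polarizer → I₁ = ½ I₀, now polarized at 24°.
I₂ = I₁ cos²(66° − 24°) = 0.5 I₀ · cos²(42°) = 0.2761 I₀.
After rotation:
Unpolarized light through the first polarizer → I₁ = ½ I₀, now polarized at -4°.
I₂ = I₁ cos²(66° + 4°) = 0.5 I₀ · cos²(70°) = 0.05849 I₀.
Ratio = 0.05849 / 0.2761 = 0.2118.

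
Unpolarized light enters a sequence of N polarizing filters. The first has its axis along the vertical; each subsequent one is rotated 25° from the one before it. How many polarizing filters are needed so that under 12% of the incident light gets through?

First polarizer halves the unpolarized light: factor 1/2.
Each further stage multiplies by cos²(25°) = 0.8214.
After N polarizers: T = 0.5·0.8214^(N−1). Require T < 0.12 ⇒ N−1 > ln(0.12/0.5)/ln(0.8214) = 7.25, so N−1 ≥ 8 and N = 9.
Check: N=9 gives T = 0.1036 < 0.12; N=8 gives T = 0.1261.

N = 9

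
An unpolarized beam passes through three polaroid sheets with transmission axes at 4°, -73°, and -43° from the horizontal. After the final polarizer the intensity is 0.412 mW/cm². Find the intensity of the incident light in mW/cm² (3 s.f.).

Unpolarized light through the first polarizer → I₁ = ½ I₀, now polarized at 4°.
I₂ = I₁ cos²(-73° − 4°) = 0.5 I₀ · cos²(77°) = 0.0253 I₀.
I₃ = I₂ cos²(-43° + 73°) = 0.0253 I₀ · cos²(30°) = 0.01898 I₀.
So 0.412 mW/cm² = 0.01898 I₀, giving I₀ = 0.412/0.01898 = 21.71 mW/cm².

I₀ ≈ 21.7 mW/cm²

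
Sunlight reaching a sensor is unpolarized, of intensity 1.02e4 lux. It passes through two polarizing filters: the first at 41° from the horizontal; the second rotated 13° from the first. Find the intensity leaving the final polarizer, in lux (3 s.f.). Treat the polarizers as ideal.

Unpolarized light through the first polarizer → I₁ = 1.02e4 lux/2 = 5100 lux, polarized at 41°.
I₂ = I₁ · cos²(13°) = 5100 · 0.9494 = 4842 lux.

I ≈ 4840 lux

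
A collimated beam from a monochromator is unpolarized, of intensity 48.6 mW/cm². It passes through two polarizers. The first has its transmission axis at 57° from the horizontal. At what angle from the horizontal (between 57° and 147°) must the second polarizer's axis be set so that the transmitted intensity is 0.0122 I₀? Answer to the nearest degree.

Unpolarized light through the first polarizer → I₁ = ½ I₀, now polarized at 57°.
Need I₂/I₀ = 0.0122, so cos²(θ − 57°) = 0.0122 / 0.5 = 0.0244.
θ − 57° = arccos(√0.0244) = 81.0°, giving θ ≈ 57 + 81.0 = 138.0°.

θ ≈ 138°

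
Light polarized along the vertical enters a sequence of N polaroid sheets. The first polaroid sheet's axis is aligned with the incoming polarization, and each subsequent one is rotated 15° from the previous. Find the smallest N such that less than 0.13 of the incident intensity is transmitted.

N = 31

First polarizer is aligned with the polarization: full transmission.
Each further stage multiplies by cos²(15°) = 0.933.
After N polarizers: T = 0.933^(N−1). Require T < 0.13 ⇒ N−1 > ln(0.13)/ln(0.933) = 29.42, so N−1 ≥ 30 and N = 31.
Check: N=31 gives T = 0.1249 < 0.13; N=30 gives T = 0.1339.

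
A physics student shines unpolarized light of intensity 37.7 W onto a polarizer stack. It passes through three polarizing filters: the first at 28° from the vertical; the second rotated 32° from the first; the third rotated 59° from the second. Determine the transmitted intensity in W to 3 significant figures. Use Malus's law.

I ≈ 3.60 W

Unpolarized light through the first polarizer → I₁ = 37.7 W/2 = 18.85 W, polarized at 28°.
I₂ = I₁ · cos²(32°) = 18.85 · 0.7192 = 13.56 W.
I₃ = I₂ · cos²(59°) = 13.56 · 0.2653 = 3.596 W.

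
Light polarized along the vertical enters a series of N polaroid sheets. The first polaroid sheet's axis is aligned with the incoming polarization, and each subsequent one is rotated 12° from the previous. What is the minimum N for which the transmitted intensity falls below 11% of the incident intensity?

First polarizer is aligned with the polarization: full transmission.
Each further stage multiplies by cos²(12°) = 0.9568.
After N polarizers: T = 0.9568^(N−1). Require T < 0.11 ⇒ N−1 > ln(0.11)/ln(0.9568) = 49.95, so N−1 ≥ 50 and N = 51.
Check: N=51 gives T = 0.1098 < 0.11; N=50 gives T = 0.1147.

N = 51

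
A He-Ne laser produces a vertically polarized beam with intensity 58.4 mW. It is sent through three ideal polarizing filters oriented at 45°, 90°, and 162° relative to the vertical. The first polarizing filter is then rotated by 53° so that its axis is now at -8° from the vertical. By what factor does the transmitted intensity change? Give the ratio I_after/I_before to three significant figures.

Before rotation:
By Malus's law, I₁ = I₀ cos²(45° − 0°) = I₀ cos²(45°) = 0.5 I₀.
I₂ = I₁ cos²(90° − 45°) = 0.5 I₀ · cos²(45°) = 0.25 I₀.
I₃ = I₂ cos²(162° − 90°) = 0.25 I₀ · cos²(72°) = 0.02387 I₀.
After rotation:
I₁ = I₀ cos²(-8° − 0°) = I₀ cos²(8°) = 0.9806 I₀.
Angle between axes 1 and 2: 82°. I₂ = 0.9806 I₀ · cos²(82°) = 0.01899 I₀.
I₃ = I₂ cos²(162° − 90°) = 0.01899 I₀ · cos²(72°) = 0.001814 I₀.
Ratio = 0.001814 / 0.02387 = 0.07598.

I_new/I_old ≈ 0.0760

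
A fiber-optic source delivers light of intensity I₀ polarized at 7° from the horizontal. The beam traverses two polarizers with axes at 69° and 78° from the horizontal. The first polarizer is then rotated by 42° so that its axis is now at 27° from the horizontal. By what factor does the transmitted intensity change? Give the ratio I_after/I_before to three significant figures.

Before rotation:
By Malus's law, I₁ = I₀ cos²(69° − 7°) = I₀ cos²(62°) = 0.2204 I₀.
I₂ = I₁ cos²(78° − 69°) = 0.2204 I₀ · cos²(9°) = 0.215 I₀.
After rotation:
I₁ = I₀ cos²(27° − 7°) = I₀ cos²(20°) = 0.883 I₀.
I₂ = I₁ cos²(78° − 27°) = 0.883 I₀ · cos²(51°) = 0.3497 I₀.
Ratio = 0.3497 / 0.215 = 1.627.

I_new/I_old ≈ 1.63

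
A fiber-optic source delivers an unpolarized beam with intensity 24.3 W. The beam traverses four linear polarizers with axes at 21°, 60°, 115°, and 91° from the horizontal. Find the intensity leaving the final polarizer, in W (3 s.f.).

I ≈ 2.01 W

Unpolarized light through the first polarizer → I₁ = 24.3 W/2 = 12.15 W, polarized at 21°.
I₂ = I₁ · cos²(39°) = 12.15 · 0.604 = 7.338 W.
I₃ = I₂ · cos²(55°) = 7.338 · 0.329 = 2.414 W.
I₄ = I₃ · cos²(24°) = 2.414 · 0.8346 = 2.015 W.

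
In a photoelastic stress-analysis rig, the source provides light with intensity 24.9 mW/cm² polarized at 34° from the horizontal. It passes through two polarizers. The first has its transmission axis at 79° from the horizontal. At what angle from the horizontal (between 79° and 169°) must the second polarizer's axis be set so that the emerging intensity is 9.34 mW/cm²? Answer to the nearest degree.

θ ≈ 109°

I₁ = I₀ cos²(79° − 34°) = I₀ cos²(45°) = 0.5 I₀.
Target fraction: 9.34 / 24.9 mW/cm² = 0.3751 of I₀.
Need I₂/I₀ = 0.3751, so cos²(θ − 79°) = 0.3751 / 0.5 = 0.7502.
θ − 79° = arccos(√0.7502) = 30.0°, giving θ ≈ 79 + 30.0 = 109.0°.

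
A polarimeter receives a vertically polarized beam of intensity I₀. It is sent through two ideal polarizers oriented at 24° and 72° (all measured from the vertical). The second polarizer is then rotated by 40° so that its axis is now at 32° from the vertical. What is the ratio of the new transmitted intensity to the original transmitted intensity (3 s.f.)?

Before rotation:
I₁ = I₀ cos²(24° − 0°) = I₀ cos²(24°) = 0.8346 I₀.
I₂ = I₁ cos²(72° − 24°) = 0.8346 I₀ · cos²(48°) = 0.3737 I₀.
After rotation:
I₁ = I₀ cos²(24° − 0°) = I₀ cos²(24°) = 0.8346 I₀.
I₂ = I₁ cos²(32° − 24°) = 0.8346 I₀ · cos²(8°) = 0.8184 I₀.
Ratio = 0.8184 / 0.3737 = 2.19.

I_new/I_old ≈ 2.19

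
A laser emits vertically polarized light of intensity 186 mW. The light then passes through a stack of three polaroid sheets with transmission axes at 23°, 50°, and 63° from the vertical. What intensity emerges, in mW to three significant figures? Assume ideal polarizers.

I ≈ 119 mW

I₁ = 186 mW · cos²(23°) = 157.6 mW.
I₂ = I₁ · cos²(27°) = 157.6 · 0.7939 = 125.1 mW.
I₃ = I₂ · cos²(13°) = 125.1 · 0.9494 = 118.8 mW.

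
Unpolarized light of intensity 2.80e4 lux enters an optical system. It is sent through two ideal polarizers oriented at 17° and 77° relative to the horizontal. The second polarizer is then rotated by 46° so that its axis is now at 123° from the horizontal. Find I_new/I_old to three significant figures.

Before rotation:
Unpolarized light through the first polarizer → I₁ = ½ I₀, now polarized at 17°.
I₂ = I₁ cos²(77° − 17°) = 0.5 I₀ · cos²(60°) = 0.125 I₀.
After rotation:
Unpolarized light through the first polarizer → I₁ = ½ I₀, now polarized at 17°.
Angle between axes 1 and 2: 74°. I₂ = 0.5 I₀ · cos²(74°) = 0.03799 I₀.
Ratio = 0.03799 / 0.125 = 0.3039.

I_new/I_old ≈ 0.304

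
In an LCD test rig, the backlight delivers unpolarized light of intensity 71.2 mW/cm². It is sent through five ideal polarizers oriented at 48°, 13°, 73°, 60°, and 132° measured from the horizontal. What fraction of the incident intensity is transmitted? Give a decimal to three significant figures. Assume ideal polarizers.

Unpolarized light through the first polarizer → I₁ = 71.2 mW/cm²/2 = 35.6 mW/cm², polarized at 48°.
I₂ = I₁ · cos²(35°) = 35.6 · 0.671 = 23.89 mW/cm².
I₃ = I₂ · cos²(60°) = 23.89 · 0.25 = 5.972 mW/cm².
I₄ = I₃ · cos²(13°) = 5.972 · 0.9494 = 5.67 mW/cm².
I₅ = I₄ · cos²(72°) = 5.67 · 0.09549 = 0.5414 mW/cm².
Transmitted fraction = 0.007604.

I/I₀ ≈ 0.00760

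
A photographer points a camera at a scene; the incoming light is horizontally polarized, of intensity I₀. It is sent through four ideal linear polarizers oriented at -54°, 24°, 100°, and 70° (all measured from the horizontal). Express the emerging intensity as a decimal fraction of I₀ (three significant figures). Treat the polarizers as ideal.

I₁ = I₀ cos²(-54° − 0°) = I₀ cos²(54°) = 0.3455 I₀.
I₂ = I₁ cos²(24° + 54°) = 0.3455 I₀ · cos²(78°) = 0.01493 I₀.
I₃ = I₂ cos²(100° − 24°) = 0.01493 I₀ · cos²(76°) = 0.0008741 I₀.
I₄ = I₃ cos²(70° − 100°) = 0.0008741 I₀ · cos²(30°) = 0.0006556 I₀.
Transmitted fraction = 0.0006556.

≈ 0.000656 I₀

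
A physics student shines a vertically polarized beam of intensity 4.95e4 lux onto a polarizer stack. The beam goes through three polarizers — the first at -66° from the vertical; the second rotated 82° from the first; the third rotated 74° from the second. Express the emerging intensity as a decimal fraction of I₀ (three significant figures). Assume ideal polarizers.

I₁ = 4.95e4 lux · cos²(66°) = 8189 lux.
I₂ = I₁ · cos²(82°) = 8189 · 0.01937 = 158.6 lux.
I₃ = I₂ · cos²(74°) = 158.6 · 0.07598 = 12.05 lux.
Transmitted fraction = 0.0002435.

I/I₀ ≈ 0.000243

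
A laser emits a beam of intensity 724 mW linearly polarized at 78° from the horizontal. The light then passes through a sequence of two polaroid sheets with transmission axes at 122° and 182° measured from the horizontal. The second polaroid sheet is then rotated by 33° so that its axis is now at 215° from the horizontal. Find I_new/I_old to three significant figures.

Before rotation:
By Malus's law, I₁ = I₀ cos²(122° − 78°) = I₀ cos²(44°) = 0.5174 I₀.
I₂ = I₁ cos²(182° − 122°) = 0.5174 I₀ · cos²(60°) = 0.1294 I₀.
After rotation:
I₁ = I₀ cos²(122° − 78°) = I₀ cos²(44°) = 0.5174 I₀.
Angle between axes 1 and 2: 87°. I₂ = 0.5174 I₀ · cos²(87°) = 0.001417 I₀.
Ratio = 0.001417 / 0.1294 = 0.01096.

I_new/I_old ≈ 0.0110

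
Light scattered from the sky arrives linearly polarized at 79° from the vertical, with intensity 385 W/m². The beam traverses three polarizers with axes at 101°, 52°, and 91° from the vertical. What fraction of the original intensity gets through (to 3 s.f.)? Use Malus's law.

I/I₀ ≈ 0.223

By Malus's law, I₁ = 385 W/m² · cos²(22°) = 331 W/m².
I₂ = I₁ · cos²(49°) = 331 · 0.4304 = 142.5 W/m².
I₃ = I₂ · cos²(39°) = 142.5 · 0.604 = 86.04 W/m².
Transmitted fraction = 0.2235.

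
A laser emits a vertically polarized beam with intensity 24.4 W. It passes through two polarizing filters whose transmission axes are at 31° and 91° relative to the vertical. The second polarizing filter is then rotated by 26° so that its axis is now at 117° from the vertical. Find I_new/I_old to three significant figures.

Before rotation:
I₁ = I₀ cos²(31° − 0°) = I₀ cos²(31°) = 0.7347 I₀.
I₂ = I₁ cos²(91° − 31°) = 0.7347 I₀ · cos²(60°) = 0.1837 I₀.
After rotation:
I₁ = I₀ cos²(31° − 0°) = I₀ cos²(31°) = 0.7347 I₀.
I₂ = I₁ cos²(117° − 31°) = 0.7347 I₀ · cos²(86°) = 0.003575 I₀.
Ratio = 0.003575 / 0.1837 = 0.01946.

I_new/I_old ≈ 0.0195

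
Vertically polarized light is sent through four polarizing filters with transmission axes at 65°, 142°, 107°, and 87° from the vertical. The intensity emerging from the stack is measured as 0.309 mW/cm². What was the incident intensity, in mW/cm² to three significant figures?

I₁ = I₀ cos²(65° − 0°) = I₀ cos²(65°) = 0.1786 I₀.
I₂ = I₁ cos²(142° − 65°) = 0.1786 I₀ · cos²(77°) = 0.009038 I₀.
I₃ = I₂ cos²(107° − 142°) = 0.009038 I₀ · cos²(35°) = 0.006065 I₀.
I₄ = I₃ cos²(87° − 107°) = 0.006065 I₀ · cos²(20°) = 0.005355 I₀.
So 0.309 mW/cm² = 0.005355 I₀, giving I₀ = 0.309/0.005355 = 57.7 mW/cm².

I₀ ≈ 57.7 mW/cm²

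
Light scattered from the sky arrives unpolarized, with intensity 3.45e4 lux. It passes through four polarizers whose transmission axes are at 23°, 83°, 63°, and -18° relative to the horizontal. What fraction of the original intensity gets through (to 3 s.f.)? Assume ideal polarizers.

Unpolarized light through the first polarizer → I₁ = 3.45e4 lux/2 = 1.725e+04 lux, polarized at 23°.
I₂ = I₁ · cos²(60°) = 1.725e+04 · 0.25 = 4313 lux.
I₃ = I₂ · cos²(20°) = 4313 · 0.883 = 3808 lux.
I₄ = I₃ · cos²(81°) = 3808 · 0.02447 = 93.19 lux.
Transmitted fraction = 0.002701.

I/I₀ ≈ 0.00270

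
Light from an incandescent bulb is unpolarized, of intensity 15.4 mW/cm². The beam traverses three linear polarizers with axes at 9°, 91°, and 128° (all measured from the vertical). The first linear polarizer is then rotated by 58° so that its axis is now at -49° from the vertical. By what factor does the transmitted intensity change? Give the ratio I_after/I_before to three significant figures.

I_new/I_old ≈ 30.3

Before rotation:
Unpolarized light through the first polarizer → I₁ = ½ I₀, now polarized at 9°.
I₂ = I₁ cos²(91° − 9°) = 0.5 I₀ · cos²(82°) = 0.009685 I₀.
I₃ = I₂ cos²(128° − 91°) = 0.009685 I₀ · cos²(37°) = 0.006177 I₀.
After rotation:
Unpolarized light through the first polarizer → I₁ = ½ I₀, now polarized at -49°.
Angle between axes 1 and 2: 40°. I₂ = 0.5 I₀ · cos²(40°) = 0.2934 I₀.
I₃ = I₂ cos²(128° − 91°) = 0.2934 I₀ · cos²(37°) = 0.1871 I₀.
Ratio = 0.1871 / 0.006177 = 30.3.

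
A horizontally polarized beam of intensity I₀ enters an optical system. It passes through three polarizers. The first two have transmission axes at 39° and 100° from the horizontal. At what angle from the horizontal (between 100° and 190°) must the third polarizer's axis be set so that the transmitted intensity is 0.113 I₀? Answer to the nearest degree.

θ ≈ 127°

By Malus's law, I₁ = I₀ cos²(39° − 0°) = I₀ cos²(39°) = 0.604 I₀.
I₂ = I₁ cos²(100° − 39°) = 0.604 I₀ · cos²(61°) = 0.142 I₀.
Need I₃/I₀ = 0.113, so cos²(θ − 100°) = 0.113 / 0.142 = 0.796.
θ − 100° = arccos(√0.796) = 26.8°, giving θ ≈ 100 + 26.8 = 126.8°.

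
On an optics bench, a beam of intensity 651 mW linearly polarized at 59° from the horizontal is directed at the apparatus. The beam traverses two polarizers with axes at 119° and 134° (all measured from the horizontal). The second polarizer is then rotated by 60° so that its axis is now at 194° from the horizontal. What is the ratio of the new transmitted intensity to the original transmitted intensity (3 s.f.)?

I_new/I_old ≈ 0.0718

Before rotation:
By Malus's law, I₁ = I₀ cos²(119° − 59°) = I₀ cos²(60°) = 0.25 I₀.
I₂ = I₁ cos²(134° − 119°) = 0.25 I₀ · cos²(15°) = 0.2333 I₀.
After rotation:
I₁ = I₀ cos²(119° − 59°) = I₀ cos²(60°) = 0.25 I₀.
I₂ = I₁ cos²(194° − 119°) = 0.25 I₀ · cos²(75°) = 0.01675 I₀.
Ratio = 0.01675 / 0.2333 = 0.0718.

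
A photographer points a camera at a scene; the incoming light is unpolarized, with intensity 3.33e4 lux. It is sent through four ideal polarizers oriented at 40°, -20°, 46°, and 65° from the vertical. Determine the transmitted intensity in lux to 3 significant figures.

I ≈ 616 lux

Unpolarized light through the first polarizer → I₁ = 3.33e4 lux/2 = 1.665e+04 lux, polarized at 40°.
I₂ = I₁ · cos²(60°) = 1.665e+04 · 0.25 = 4163 lux.
I₃ = I₂ · cos²(66°) = 4163 · 0.1654 = 688.6 lux.
I₄ = I₃ · cos²(19°) = 688.6 · 0.894 = 615.6 lux.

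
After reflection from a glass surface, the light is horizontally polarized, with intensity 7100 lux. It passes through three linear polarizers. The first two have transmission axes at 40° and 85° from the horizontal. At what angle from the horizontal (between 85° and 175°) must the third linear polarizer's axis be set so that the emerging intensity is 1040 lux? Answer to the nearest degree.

By Malus's law, I₁ = I₀ cos²(40° − 0°) = I₀ cos²(40°) = 0.5868 I₀.
I₂ = I₁ cos²(85° − 40°) = 0.5868 I₀ · cos²(45°) = 0.2934 I₀.
Target fraction: 1040 / 7100 lux = 0.1465 of I₀.
Need I₃/I₀ = 0.1465, so cos²(θ − 85°) = 0.1465 / 0.2934 = 0.4992.
θ − 85° = arccos(√0.4992) = 45.0°, giving θ ≈ 85 + 45.0 = 130.0°.

θ ≈ 130°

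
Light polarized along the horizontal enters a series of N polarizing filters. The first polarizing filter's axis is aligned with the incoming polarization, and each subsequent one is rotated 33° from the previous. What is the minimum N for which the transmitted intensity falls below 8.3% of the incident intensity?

N = 9

First polarizer is aligned with the polarization: full transmission.
Each further stage multiplies by cos²(33°) = 0.7034.
After N polarizers: T = 0.7034^(N−1). Require T < 0.083 ⇒ N−1 > ln(0.083)/ln(0.7034) = 7.07, so N−1 ≥ 8 and N = 9.
Check: N=9 gives T = 0.0599 < 0.083; N=8 gives T = 0.08517.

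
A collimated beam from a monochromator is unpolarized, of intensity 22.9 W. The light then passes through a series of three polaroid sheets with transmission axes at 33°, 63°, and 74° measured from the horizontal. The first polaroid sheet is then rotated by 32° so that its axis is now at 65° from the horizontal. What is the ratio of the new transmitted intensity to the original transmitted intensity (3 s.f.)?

I_new/I_old ≈ 1.33

Before rotation:
Unpolarized light through the first polarizer → I₁ = ½ I₀, now polarized at 33°.
I₂ = I₁ cos²(63° − 33°) = 0.5 I₀ · cos²(30°) = 0.375 I₀.
I₃ = I₂ cos²(74° − 63°) = 0.375 I₀ · cos²(11°) = 0.3613 I₀.
After rotation:
Unpolarized light through the first polarizer → I₁ = ½ I₀, now polarized at 65°.
I₂ = I₁ cos²(63° − 65°) = 0.5 I₀ · cos²(2°) = 0.4994 I₀.
I₃ = I₂ cos²(74° − 63°) = 0.4994 I₀ · cos²(11°) = 0.4812 I₀.
Ratio = 0.4812 / 0.3613 = 1.332.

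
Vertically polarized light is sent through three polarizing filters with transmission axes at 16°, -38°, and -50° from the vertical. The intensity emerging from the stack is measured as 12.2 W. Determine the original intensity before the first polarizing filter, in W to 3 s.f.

I₀ ≈ 39.9 W

By Malus's law, I₁ = I₀ cos²(16° − 0°) = I₀ cos²(16°) = 0.924 I₀.
I₂ = I₁ cos²(-38° − 16°) = 0.924 I₀ · cos²(54°) = 0.3192 I₀.
I₃ = I₂ cos²(-50° + 38°) = 0.3192 I₀ · cos²(12°) = 0.3054 I₀.
So 12.2 W = 0.3054 I₀, giving I₀ = 12.2/0.3054 = 39.94 W.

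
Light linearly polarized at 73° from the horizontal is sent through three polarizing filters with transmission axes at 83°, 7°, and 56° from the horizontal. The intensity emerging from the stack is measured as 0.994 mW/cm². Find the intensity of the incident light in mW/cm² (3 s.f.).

I₀ ≈ 40.7 mW/cm²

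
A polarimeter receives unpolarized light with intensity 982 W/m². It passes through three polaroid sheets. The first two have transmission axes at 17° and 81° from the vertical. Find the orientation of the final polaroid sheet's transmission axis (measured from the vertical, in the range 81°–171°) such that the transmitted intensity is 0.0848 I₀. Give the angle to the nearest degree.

θ ≈ 101°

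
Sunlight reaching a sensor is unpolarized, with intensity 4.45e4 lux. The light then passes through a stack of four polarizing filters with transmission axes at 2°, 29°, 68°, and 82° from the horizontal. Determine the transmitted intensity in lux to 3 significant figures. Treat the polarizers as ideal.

I ≈ 1.00e4 lux

Unpolarized light through the first polarizer → I₁ = 4.45e4 lux/2 = 2.225e+04 lux, polarized at 2°.
I₂ = I₁ · cos²(27°) = 2.225e+04 · 0.7939 = 1.766e+04 lux.
I₃ = I₂ · cos²(39°) = 1.766e+04 · 0.604 = 1.067e+04 lux.
I₄ = I₃ · cos²(14°) = 1.067e+04 · 0.9415 = 1.004e+04 lux.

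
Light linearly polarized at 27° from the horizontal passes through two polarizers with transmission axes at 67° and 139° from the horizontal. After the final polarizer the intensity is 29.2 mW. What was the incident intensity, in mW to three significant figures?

I₀ ≈ 521 mW

I₁ = I₀ cos²(67° − 27°) = I₀ cos²(40°) = 0.5868 I₀.
I₂ = I₁ cos²(139° − 67°) = 0.5868 I₀ · cos²(72°) = 0.05604 I₀.
So 29.2 mW = 0.05604 I₀, giving I₀ = 29.2/0.05604 = 521.1 mW.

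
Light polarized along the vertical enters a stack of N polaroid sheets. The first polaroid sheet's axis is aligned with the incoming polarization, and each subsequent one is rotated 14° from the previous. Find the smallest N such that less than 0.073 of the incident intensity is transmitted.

First polarizer is aligned with the polarization: full transmission.
Each further stage multiplies by cos²(14°) = 0.9415.
After N polarizers: T = 0.9415^(N−1). Require T < 0.073 ⇒ N−1 > ln(0.073)/ln(0.9415) = 43.40, so N−1 ≥ 44 and N = 45.
Check: N=45 gives T = 0.0704 < 0.073; N=44 gives T = 0.07477.

N = 45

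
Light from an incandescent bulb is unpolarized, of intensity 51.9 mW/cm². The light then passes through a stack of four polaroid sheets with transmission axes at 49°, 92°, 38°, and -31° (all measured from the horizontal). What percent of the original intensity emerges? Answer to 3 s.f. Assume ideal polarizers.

≈ 1.19%

Unpolarized light through the first polarizer → I₁ = 51.9 mW/cm²/2 = 25.95 mW/cm², polarized at 49°.
I₂ = I₁ · cos²(43°) = 25.95 · 0.5349 = 13.88 mW/cm².
I₃ = I₂ · cos²(54°) = 13.88 · 0.3455 = 4.795 mW/cm².
I₄ = I₃ · cos²(69°) = 4.795 · 0.1284 = 0.6159 mW/cm².
That is 1.187% of the incident intensity.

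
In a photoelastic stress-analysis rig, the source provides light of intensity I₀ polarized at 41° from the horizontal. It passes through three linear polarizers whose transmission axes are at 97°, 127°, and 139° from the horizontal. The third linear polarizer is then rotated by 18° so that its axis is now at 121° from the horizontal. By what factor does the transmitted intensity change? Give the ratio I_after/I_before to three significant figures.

Before rotation:
I₁ = I₀ cos²(97° − 41°) = I₀ cos²(56°) = 0.3127 I₀.
I₂ = I₁ cos²(127° − 97°) = 0.3127 I₀ · cos²(30°) = 0.2345 I₀.
I₃ = I₂ cos²(139° − 127°) = 0.2345 I₀ · cos²(12°) = 0.2244 I₀.
After rotation:
I₁ = I₀ cos²(97° − 41°) = I₀ cos²(56°) = 0.3127 I₀.
I₂ = I₁ cos²(127° − 97°) = 0.3127 I₀ · cos²(30°) = 0.2345 I₀.
I₃ = I₂ cos²(121° − 127°) = 0.2345 I₀ · cos²(6°) = 0.232 I₀.
Ratio = 0.232 / 0.2244 = 1.034.

I_new/I_old ≈ 1.03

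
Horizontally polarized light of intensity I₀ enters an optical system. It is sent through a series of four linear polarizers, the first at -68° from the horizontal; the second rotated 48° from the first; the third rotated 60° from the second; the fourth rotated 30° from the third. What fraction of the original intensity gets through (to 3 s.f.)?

By Malus's law, I₁ = I₀ cos²(-68° − 0°) = I₀ cos²(68°) = 0.1403 I₀.
I₂ = I₁ cos²(48°) = 0.1403 · 0.4477 I₀ = 0.06283 I₀.
I₃ = I₂ cos²(60°) = 0.06283 · 0.25 I₀ = 0.01571 I₀.
I₄ = I₃ cos²(30°) = 0.01571 · 0.75 I₀ = 0.01178 I₀.
Transmitted fraction = 0.01178.

≈ 0.0118 I₀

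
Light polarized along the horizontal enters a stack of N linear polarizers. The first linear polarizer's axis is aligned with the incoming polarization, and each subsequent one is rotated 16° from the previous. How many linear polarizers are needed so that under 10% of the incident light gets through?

First polarizer is aligned with the polarization: full transmission.
Each further stage multiplies by cos²(16°) = 0.924.
After N polarizers: T = 0.924^(N−1). Require T < 0.10 ⇒ N−1 > ln(0.10)/ln(0.924) = 29.14, so N−1 ≥ 30 and N = 31.
Check: N=31 gives T = 0.09343 < 0.10; N=30 gives T = 0.1011.

N = 31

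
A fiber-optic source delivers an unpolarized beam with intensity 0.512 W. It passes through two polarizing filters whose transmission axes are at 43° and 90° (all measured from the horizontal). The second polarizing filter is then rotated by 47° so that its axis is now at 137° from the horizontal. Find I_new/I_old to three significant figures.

Before rotation:
Unpolarized light through the first polarizer → I₁ = ½ I₀, now polarized at 43°.
I₂ = I₁ cos²(90° − 43°) = 0.5 I₀ · cos²(47°) = 0.2326 I₀.
After rotation:
Unpolarized light through the first polarizer → I₁ = ½ I₀, now polarized at 43°.
Angle between axes 1 and 2: 86°. I₂ = 0.5 I₀ · cos²(86°) = 0.002433 I₀.
Ratio = 0.002433 / 0.2326 = 0.01046.

I_new/I_old ≈ 0.0105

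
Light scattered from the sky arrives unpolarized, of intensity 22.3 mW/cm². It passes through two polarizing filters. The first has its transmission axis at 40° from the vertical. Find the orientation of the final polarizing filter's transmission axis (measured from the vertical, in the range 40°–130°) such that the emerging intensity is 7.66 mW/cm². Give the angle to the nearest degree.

θ ≈ 74°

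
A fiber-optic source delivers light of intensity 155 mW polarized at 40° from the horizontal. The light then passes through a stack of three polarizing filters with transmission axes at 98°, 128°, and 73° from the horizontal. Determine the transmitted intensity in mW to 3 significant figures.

I ≈ 10.7 mW

By Malus's law, I₁ = 155 mW · cos²(58°) = 43.53 mW.
I₂ = I₁ · cos²(30°) = 43.53 · 0.75 = 32.64 mW.
I₃ = I₂ · cos²(55°) = 32.64 · 0.329 = 10.74 mW.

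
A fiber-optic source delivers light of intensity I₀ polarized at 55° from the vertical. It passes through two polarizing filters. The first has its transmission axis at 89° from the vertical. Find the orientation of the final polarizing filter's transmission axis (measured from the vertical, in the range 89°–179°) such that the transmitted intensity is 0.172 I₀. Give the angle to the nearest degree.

θ ≈ 149°

By Malus's law, I₁ = I₀ cos²(89° − 55°) = I₀ cos²(34°) = 0.6873 I₀.
Need I₂/I₀ = 0.172, so cos²(θ − 89°) = 0.172 / 0.6873 = 0.2503.
θ − 89° = arccos(√0.2503) = 60.0°, giving θ ≈ 89 + 60.0 = 149.0°.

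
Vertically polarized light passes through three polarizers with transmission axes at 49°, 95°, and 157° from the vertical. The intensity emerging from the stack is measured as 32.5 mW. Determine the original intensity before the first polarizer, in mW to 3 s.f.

I₀ ≈ 710 mW

I₁ = I₀ cos²(49° − 0°) = I₀ cos²(49°) = 0.4304 I₀.
I₂ = I₁ cos²(95° − 49°) = 0.4304 I₀ · cos²(46°) = 0.2077 I₀.
I₃ = I₂ cos²(157° − 95°) = 0.2077 I₀ · cos²(62°) = 0.04578 I₀.
So 32.5 mW = 0.04578 I₀, giving I₀ = 32.5/0.04578 = 710 mW.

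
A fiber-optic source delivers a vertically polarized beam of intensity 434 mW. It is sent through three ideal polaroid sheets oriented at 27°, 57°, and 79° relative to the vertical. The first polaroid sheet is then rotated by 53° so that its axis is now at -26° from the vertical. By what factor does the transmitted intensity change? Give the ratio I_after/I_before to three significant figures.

I_new/I_old ≈ 0.0202

Before rotation:
I₁ = I₀ cos²(27° − 0°) = I₀ cos²(27°) = 0.7939 I₀.
I₂ = I₁ cos²(57° − 27°) = 0.7939 I₀ · cos²(30°) = 0.5954 I₀.
I₃ = I₂ cos²(79° − 57°) = 0.5954 I₀ · cos²(22°) = 0.5119 I₀.
After rotation:
I₁ = I₀ cos²(-26° − 0°) = I₀ cos²(26°) = 0.8078 I₀.
I₂ = I₁ cos²(57° + 26°) = 0.8078 I₀ · cos²(83°) = 0.012 I₀.
I₃ = I₂ cos²(79° − 57°) = 0.012 I₀ · cos²(22°) = 0.01031 I₀.
Ratio = 0.01031 / 0.5119 = 0.02015.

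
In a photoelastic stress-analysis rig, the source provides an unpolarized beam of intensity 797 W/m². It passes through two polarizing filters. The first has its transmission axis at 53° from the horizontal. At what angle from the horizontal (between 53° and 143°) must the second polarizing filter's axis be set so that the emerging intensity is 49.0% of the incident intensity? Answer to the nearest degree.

Unpolarized light through the first polarizer → I₁ = ½ I₀, now polarized at 53°.
Need I₂/I₀ = 0.49, so cos²(θ − 53°) = 0.49 / 0.5 = 0.98.
θ − 53° = arccos(√0.98) = 8.1°, giving θ ≈ 53 + 8.1 = 61.1°.

θ ≈ 61°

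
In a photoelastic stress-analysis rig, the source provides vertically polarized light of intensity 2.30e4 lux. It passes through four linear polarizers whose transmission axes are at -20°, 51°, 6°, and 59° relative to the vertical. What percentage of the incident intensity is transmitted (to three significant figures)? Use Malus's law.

≈ 1.69%

By Malus's law, I₁ = 2.30e4 lux · cos²(20°) = 2.031e+04 lux.
I₂ = I₁ · cos²(71°) = 2.031e+04 · 0.106 = 2153 lux.
I₃ = I₂ · cos²(45°) = 2153 · 0.5 = 1076 lux.
I₄ = I₃ · cos²(53°) = 1076 · 0.3622 = 389.8 lux.
That is 1.695% of the incident intensity.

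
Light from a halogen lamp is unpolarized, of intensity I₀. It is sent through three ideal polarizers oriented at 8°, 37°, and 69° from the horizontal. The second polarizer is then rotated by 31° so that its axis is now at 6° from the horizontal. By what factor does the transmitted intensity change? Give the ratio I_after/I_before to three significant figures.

Before rotation:
Unpolarized light through the first polarizer → I₁ = ½ I₀, now polarized at 8°.
I₂ = I₁ cos²(37° − 8°) = 0.5 I₀ · cos²(29°) = 0.3825 I₀.
I₃ = I₂ cos²(69° − 37°) = 0.3825 I₀ · cos²(32°) = 0.2751 I₀.
After rotation:
Unpolarized light through the first polarizer → I₁ = ½ I₀, now polarized at 8°.
I₂ = I₁ cos²(6° − 8°) = 0.5 I₀ · cos²(2°) = 0.4994 I₀.
I₃ = I₂ cos²(69° − 6°) = 0.4994 I₀ · cos²(63°) = 0.1029 I₀.
Ratio = 0.1029 / 0.2751 = 0.3742.

I_new/I_old ≈ 0.374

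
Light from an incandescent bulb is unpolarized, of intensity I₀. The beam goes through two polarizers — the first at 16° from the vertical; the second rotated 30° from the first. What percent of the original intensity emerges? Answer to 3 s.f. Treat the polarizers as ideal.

≈ 37.5%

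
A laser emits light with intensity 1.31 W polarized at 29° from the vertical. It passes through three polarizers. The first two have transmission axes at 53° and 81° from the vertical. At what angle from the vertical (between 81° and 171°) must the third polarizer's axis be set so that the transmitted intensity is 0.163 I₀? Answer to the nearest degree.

By Malus's law, I₁ = I₀ cos²(53° − 29°) = I₀ cos²(24°) = 0.8346 I₀.
I₂ = I₁ cos²(81° − 53°) = 0.8346 I₀ · cos²(28°) = 0.6506 I₀.
Need I₃/I₀ = 0.163, so cos²(θ − 81°) = 0.163 / 0.6506 = 0.2505.
θ − 81° = arccos(√0.2505) = 60.0°, giving θ ≈ 81 + 60.0 = 141.0°.

θ ≈ 141°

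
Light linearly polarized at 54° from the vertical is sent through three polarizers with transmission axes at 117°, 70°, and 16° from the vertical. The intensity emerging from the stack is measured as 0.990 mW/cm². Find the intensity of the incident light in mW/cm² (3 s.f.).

I₀ ≈ 29.9 mW/cm²

I₁ = I₀ cos²(117° − 54°) = I₀ cos²(63°) = 0.2061 I₀.
I₂ = I₁ cos²(70° − 117°) = 0.2061 I₀ · cos²(47°) = 0.09587 I₀.
I₃ = I₂ cos²(16° − 70°) = 0.09587 I₀ · cos²(54°) = 0.03312 I₀.
So 0.990 mW/cm² = 0.03312 I₀, giving I₀ = 0.990/0.03312 = 29.89 mW/cm².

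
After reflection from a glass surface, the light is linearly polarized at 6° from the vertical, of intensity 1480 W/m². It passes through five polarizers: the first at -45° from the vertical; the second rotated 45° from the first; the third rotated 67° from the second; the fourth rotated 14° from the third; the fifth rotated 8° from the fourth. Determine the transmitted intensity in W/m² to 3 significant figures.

I ≈ 41.3 W/m²

I₁ = 1480 W/m² · cos²(51°) = 586.1 W/m².
I₂ = I₁ · cos²(45°) = 586.1 · 0.5 = 293.1 W/m².
I₃ = I₂ · cos²(67°) = 293.1 · 0.1527 = 44.74 W/m².
I₄ = I₃ · cos²(14°) = 44.74 · 0.9415 = 42.12 W/m².
I₅ = I₄ · cos²(8°) = 42.12 · 0.9806 = 41.31 W/m².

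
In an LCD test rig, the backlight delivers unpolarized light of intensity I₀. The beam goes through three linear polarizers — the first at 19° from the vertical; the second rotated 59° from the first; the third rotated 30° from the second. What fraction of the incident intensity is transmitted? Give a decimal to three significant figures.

≈ 0.0995 I₀

Unpolarized light through the first polarizer → I₁ = ½ I₀, now polarized at 19°.
I₂ = I₁ cos²(59°) = 0.5 · 0.2653 I₀ = 0.1326 I₀.
I₃ = I₂ cos²(30°) = 0.1326 · 0.75 I₀ = 0.09947 I₀.
Transmitted fraction = 0.09947.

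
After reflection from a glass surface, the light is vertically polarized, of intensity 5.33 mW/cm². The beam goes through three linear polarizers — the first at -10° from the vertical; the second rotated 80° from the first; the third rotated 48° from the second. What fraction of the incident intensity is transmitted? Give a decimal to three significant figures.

I₁ = 5.33 mW/cm² · cos²(10°) = 5.169 mW/cm².
I₂ = I₁ · cos²(80°) = 5.169 · 0.03015 = 0.1559 mW/cm².
I₃ = I₂ · cos²(48°) = 0.1559 · 0.4477 = 0.06979 mW/cm².
Transmitted fraction = 0.01309.

I/I₀ ≈ 0.0131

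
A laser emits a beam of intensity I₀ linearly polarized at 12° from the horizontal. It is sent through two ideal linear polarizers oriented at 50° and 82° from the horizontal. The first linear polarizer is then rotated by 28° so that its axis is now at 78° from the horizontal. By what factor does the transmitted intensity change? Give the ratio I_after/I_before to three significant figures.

Before rotation:
By Malus's law, I₁ = I₀ cos²(50° − 12°) = I₀ cos²(38°) = 0.621 I₀.
I₂ = I₁ cos²(82° − 50°) = 0.621 I₀ · cos²(32°) = 0.4466 I₀.
After rotation:
I₁ = I₀ cos²(78° − 12°) = I₀ cos²(66°) = 0.1654 I₀.
I₂ = I₁ cos²(82° − 78°) = 0.1654 I₀ · cos²(4°) = 0.1646 I₀.
Ratio = 0.1646 / 0.4466 = 0.3686.

I_new/I_old ≈ 0.369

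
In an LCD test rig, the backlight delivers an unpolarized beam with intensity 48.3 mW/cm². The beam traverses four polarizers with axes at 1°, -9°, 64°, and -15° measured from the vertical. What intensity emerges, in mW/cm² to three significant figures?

Unpolarized light through the first polarizer → I₁ = 48.3 mW/cm²/2 = 24.15 mW/cm², polarized at 1°.
I₂ = I₁ · cos²(10°) = 24.15 · 0.9698 = 23.42 mW/cm².
I₃ = I₂ · cos²(73°) = 23.42 · 0.08548 = 2.002 mW/cm².
I₄ = I₃ · cos²(79°) = 2.002 · 0.03641 = 0.07289 mW/cm².

I ≈ 0.0729 mW/cm²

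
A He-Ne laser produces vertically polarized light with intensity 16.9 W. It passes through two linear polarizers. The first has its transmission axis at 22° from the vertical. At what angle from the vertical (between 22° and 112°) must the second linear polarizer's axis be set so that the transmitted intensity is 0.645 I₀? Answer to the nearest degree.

By Malus's law, I₁ = I₀ cos²(22° − 0°) = I₀ cos²(22°) = 0.8597 I₀.
Need I₂/I₀ = 0.645, so cos²(θ − 22°) = 0.645 / 0.8597 = 0.7503.
θ − 22° = arccos(√0.7503) = 30.0°, giving θ ≈ 22 + 30.0 = 52.0°.

θ ≈ 52°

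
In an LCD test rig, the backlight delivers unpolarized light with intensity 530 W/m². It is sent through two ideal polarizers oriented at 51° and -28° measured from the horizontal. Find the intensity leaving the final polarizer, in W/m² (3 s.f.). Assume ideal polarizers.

I ≈ 9.65 W/m²

Unpolarized light through the first polarizer → I₁ = 530 W/m²/2 = 265 W/m², polarized at 51°.
I₂ = I₁ · cos²(79°) = 265 · 0.03641 = 9.648 W/m².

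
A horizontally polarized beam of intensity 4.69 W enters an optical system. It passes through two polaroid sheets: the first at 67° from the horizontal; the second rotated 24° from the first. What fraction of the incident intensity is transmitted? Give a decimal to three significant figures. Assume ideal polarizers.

I₁ = 4.69 W · cos²(67°) = 0.716 W.
I₂ = I₁ · cos²(24°) = 0.716 · 0.8346 = 0.5976 W.
Transmitted fraction = 0.1274.

I/I₀ ≈ 0.127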